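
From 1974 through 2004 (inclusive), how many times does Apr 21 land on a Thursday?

4

Day of week of April 21 in each year:
1974: Sun, 1975: Mon, 1976: Wed, 1977: Thu ✓, 1978: Fri, 1979: Sat, 1980: Mon, 1981: Tue, 1982: Wed, 1983: Thu ✓, 1984: Sat, 1985: Sun, 1986: Mon, 1987: Tue, 1988: Thu ✓, 1989: Fri, 1990: Sat, 1991: Sun, 1992: Tue, 1993: Wed, 1994: Thu ✓, 1995: Fri, 1996: Sun, 1997: Mon, 1998: Tue, 1999: Wed, 2000: Fri, 2001: Sat, 2002: Sun, 2003: Mon, 2004: Wed
Thursdays: 1977, 1983, 1988, 1994.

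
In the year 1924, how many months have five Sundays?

4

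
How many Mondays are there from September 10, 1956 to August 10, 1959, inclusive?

153

September 10, 1956 is a Monday.
From September 10, 1956 to August 10, 1959 is 1065 days inclusive.
1065 = 7 × 152 + 1, so there are 152 full weeks plus 1 extra day.
Each full week contributes one Monday: 152 so far.
The 1 extra day is Mon — 1 of them qualifies.
Total: 152 + 1 = 153.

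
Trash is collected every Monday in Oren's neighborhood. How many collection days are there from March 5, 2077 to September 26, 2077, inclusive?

March 5, 2077 is a Friday.
The range spans 206 days (inclusive of both endpoints).
206 = 7 × 29 + 3, so there are 29 full weeks plus 3 extra days.
Each full week contributes one Monday: 29 so far.
The 3 extra days are Fri, Sat, Sun — none qualify.
Total: 29 + 0 = 29.

29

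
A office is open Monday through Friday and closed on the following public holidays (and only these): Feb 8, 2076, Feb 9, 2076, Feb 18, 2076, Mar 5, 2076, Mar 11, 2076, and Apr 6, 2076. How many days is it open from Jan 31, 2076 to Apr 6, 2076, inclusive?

Jan 31, 2076 is a Friday.
That's 67 days from start to end, counting both.
67 = 7 × 9 + 4, so there are 9 full weeks plus 4 extra days.
Each full week contributes 5 weekdays (Mon–Fri): 9 × 5 = 45.
The 4 extra days are Friday, Saturday, Sunday, Monday — 2 of them qualify.
Total: 45 + 2 = 47.
Holidays: Feb 8, 2076 (Sat); Feb 9, 2076 (Sun); Feb 18, 2076 (Tue); Mar 5, 2076 (Thu); Mar 11, 2076 (Wed); Apr 6, 2076 (Mon).
4 of the 6 holidays fall on weekdays; the rest are weekends and were already excluded.
Business days: 47 − 4 = 43.

43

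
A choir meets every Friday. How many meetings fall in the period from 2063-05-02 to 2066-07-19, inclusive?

168 Fridays

2063-05-02 is a Wednesday.
The range spans 1175 days (inclusive of both endpoints).
1175 = 7 × 167 + 6, so there are 167 full weeks plus 6 extra days.
Each full week contributes one Friday: 167 so far.
The 6 extra days are Wed, Thu, Fri, Sat, Sun, Mon — 1 of them qualifies.
Total: 167 + 1 = 168.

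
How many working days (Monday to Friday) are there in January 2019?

1 January 2019 is a Tuesday.
That's 31 days from start to end, counting both.
31 = 7 × 4 + 3, so there are 4 full weeks plus 3 extra days.
Each full week contributes 5 weekdays (Mon–Fri): 4 × 5 = 20.
The 3 extra days are Tue, Wed, Thu — 3 of them qualify.
Total: 20 + 3 = 23.

23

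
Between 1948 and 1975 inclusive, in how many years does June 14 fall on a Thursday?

4

Day of week of June 14 in each year:
1948: Mon, 1949: Tue, 1950: Wed, 1951: Thu ✓, 1952: Sat, 1953: Sun, 1954: Mon, 1955: Tue, 1956: Thu ✓, 1957: Fri, 1958: Sat, 1959: Sun, 1960: Tue, 1961: Wed, 1962: Thu ✓, 1963: Fri, 1964: Sun, 1965: Mon, 1966: Tue, 1967: Wed, 1968: Fri, 1969: Sat, 1970: Sun, 1971: Mon, 1972: Wed, 1973: Thu ✓, 1974: Fri, 1975: Sat
Thursdays: 1951, 1956, 1962, 1973.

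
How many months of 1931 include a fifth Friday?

4

A month has five Fridays exactly when Friday falls within its first (length − 28) days.
Jan: 31 days, starts Thu → 5 of Thu, Fri, Sat ✓
Feb: 28 days, starts Sun → 5 of (none)
Mar: 31 days, starts Sun → 5 of Sun, Mon, Tue
Apr: 30 days, starts Wed → 5 of Wed, Thu
May: 31 days, starts Fri → 5 of Fri, Sat, Sun ✓
Jun: 30 days, starts Mon → 5 of Mon, Tue
Jul: 31 days, starts Wed → 5 of Wed, Thu, Fri ✓
Aug: 31 days, starts Sat → 5 of Sat, Sun, Mon
Sep: 30 days, starts Tue → 5 of Tue, Wed
Oct: 31 days, starts Thu → 5 of Thu, Fri, Sat ✓
Nov: 30 days, starts Sun → 5 of Sun, Mon
Dec: 31 days, starts Tue → 5 of Tue, Wed, Thu
Months with five Fridays: Jan, May, Jul, Oct.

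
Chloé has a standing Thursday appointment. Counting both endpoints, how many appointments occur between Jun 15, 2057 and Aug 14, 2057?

8 Thursdays

Jun 15, 2057 is a Friday.
From Jun 15, 2057 to Aug 14, 2057 is 61 days inclusive.
61 = 7 × 8 + 5, so there are 8 full weeks plus 5 extra days.
Each full week contributes one Thursday: 8 so far.
The 5 extra days are Fri, Sat, Sun, Mon, Tue — none qualify.
Total: 8 + 0 = 8.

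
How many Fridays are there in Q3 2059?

Jul 1, 2059 is a Tuesday.
That's 92 days from start to end, counting both.
92 = 7 × 13 + 1, so there are 13 full weeks plus 1 extra day.
Each full week contributes one Friday: 13 so far.
The 1 extra day is Tuesday — none qualify.
Total: 13 + 0 = 13.

13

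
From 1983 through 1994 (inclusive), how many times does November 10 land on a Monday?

1

Day of week of November 10 in each year:
1983: Thu, 1984: Sat, 1985: Sun, 1986: Mon ✓, 1987: Tue, 1988: Thu, 1989: Fri, 1990: Sat, 1991: Sun, 1992: Tue, 1993: Wed, 1994: Thu
Mondays: 1986.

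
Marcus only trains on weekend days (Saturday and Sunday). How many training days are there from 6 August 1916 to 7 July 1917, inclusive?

6 August 1916 is a Sunday.
The range spans 336 days (inclusive of both endpoints).
336 = 7 × 48, so the span is exactly 48 full weeks.
Each full week contributes 2 weekend days (Sat, Sun): 48 × 2 = 96.
Total: 96.

96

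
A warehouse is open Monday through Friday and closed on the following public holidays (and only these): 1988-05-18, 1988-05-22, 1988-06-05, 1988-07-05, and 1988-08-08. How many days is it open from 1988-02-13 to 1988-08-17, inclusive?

130

1988-02-13 is a Saturday.
From 1988-02-13 to 1988-08-17 is 187 days inclusive.
187 = 7 × 26 + 5, so there are 26 full weeks plus 5 extra days.
Each full week contributes 5 weekdays (Mon–Fri): 26 × 5 = 130.
The 5 extra days are Sat, Sun, Mon, Tue, Wed — 3 of them qualify.
Total: 130 + 3 = 133.
Holidays: 1988-05-18 (Wed); 1988-05-22 (Sun); 1988-06-05 (Sun); 1988-07-05 (Tue); 1988-08-08 (Mon).
3 of the 5 holidays fall on weekdays; the rest are weekends and were already excluded.
Business days: 133 − 3 = 130.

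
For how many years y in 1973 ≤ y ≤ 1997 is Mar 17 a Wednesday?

Day of week of March 17 in each year:
1973: Sat, 1974: Sun, 1975: Mon, 1976: Wed ✓, 1977: Thu, 1978: Fri, 1979: Sat, 1980: Mon, 1981: Tue, 1982: Wed ✓, 1983: Thu, 1984: Sat, 1985: Sun, 1986: Mon, 1987: Tue, 1988: Thu, 1989: Fri, 1990: Sat, 1991: Sun, 1992: Tue, 1993: Wed ✓, 1994: Thu, 1995: Fri, 1996: Sun, 1997: Mon
Wednesdays: 1976, 1982, 1993.

3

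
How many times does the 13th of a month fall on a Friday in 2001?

The 13th falls on a Friday when the month's 13th has weekday Fri.
Jan 13 is Sat; Feb 13 is Tue; Mar 13 is Tue; Apr 13 is Fri ✓; May 13 is Sun; Jun 13 is Wed; Jul 13 is Fri ✓; Aug 13 is Mon; Sep 13 is Thu; Oct 13 is Sat; Nov 13 is Tue; Dec 13 is Thu.
Friday the 13ths: Apr, Jul.

2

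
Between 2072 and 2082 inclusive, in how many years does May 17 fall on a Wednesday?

2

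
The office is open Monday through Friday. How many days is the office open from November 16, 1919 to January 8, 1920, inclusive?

November 16, 1919 is a Sunday.
The range spans 54 days (inclusive of both endpoints).
54 = 7 × 7 + 5, so there are 7 full weeks plus 5 extra days.
Each full week contributes 5 weekdays (Mon–Fri): 7 × 5 = 35.
The 5 extra days are Sun, Mon, Tue, Wed, Thu — 4 of them qualify.
Total: 35 + 4 = 39.

39 weekdays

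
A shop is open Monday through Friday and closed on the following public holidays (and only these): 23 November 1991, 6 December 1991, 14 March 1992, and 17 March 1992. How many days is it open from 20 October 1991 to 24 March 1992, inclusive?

20 October 1991 is a Sunday.
From 20 October 1991 to 24 March 1992 is 157 days inclusive.
157 = 7 × 22 + 3, so there are 22 full weeks plus 3 extra days.
Each full week contributes 5 weekdays (Mon–Fri): 22 × 5 = 110.
The 3 extra days are Sun, Mon, Tue — 2 of them qualify.
Total: 110 + 2 = 112.
Holidays: 23 November 1991 (Sat); 6 December 1991 (Fri); 14 March 1992 (Sat); 17 March 1992 (Tue).
2 of the 4 holidays fall on weekdays; the rest are weekends and were already excluded.
Business days: 112 − 2 = 110.

110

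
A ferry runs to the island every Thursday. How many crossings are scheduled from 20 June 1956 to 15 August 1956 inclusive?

20 June 1956 is a Wednesday.
From 20 June 1956 to 15 August 1956 is 57 days inclusive.
57 = 7 × 8 + 1, so there are 8 full weeks plus 1 extra day.
Each full week contributes one Thursday: 8 so far.
The 1 extra day is Wed — none qualify.
Total: 8 + 0 = 8.

8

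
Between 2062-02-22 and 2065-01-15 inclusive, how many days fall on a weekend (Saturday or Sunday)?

2062-02-22 is a Wednesday.
The range spans 1059 days (inclusive of both endpoints).
1059 = 7 × 151 + 2, so there are 151 full weeks plus 2 extra days.
Each full week contributes 2 weekend days (Sat, Sun): 151 × 2 = 302.
The 2 extra days are Wednesday, Thursday — none qualify.
Total: 302 + 0 = 302.

302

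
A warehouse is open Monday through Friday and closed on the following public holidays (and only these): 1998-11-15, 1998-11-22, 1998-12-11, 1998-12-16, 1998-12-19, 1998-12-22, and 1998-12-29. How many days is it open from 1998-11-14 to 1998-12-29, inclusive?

1998-11-14 is a Saturday.
That's 46 days from start to end, counting both.
46 = 7 × 6 + 4, so there are 6 full weeks plus 4 extra days.
Each full week contributes 5 weekdays (Mon–Fri): 6 × 5 = 30.
The 4 extra days are Saturday, Sunday, Monday, Tuesday — 2 of them qualify.
Total: 30 + 2 = 32.
Holidays: 1998-11-15 (Sun); 1998-11-22 (Sun); 1998-12-11 (Fri); 1998-12-16 (Wed); 1998-12-19 (Sat); 1998-12-22 (Tue); 1998-12-29 (Tue).
4 of the 7 holidays fall on weekdays; the rest are weekends and were already excluded.
Business days: 32 − 4 = 28.

28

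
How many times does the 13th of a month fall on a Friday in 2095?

The 13th falls on a Friday when the month's 13th has weekday Fri.
Jan 13 is Thu; Feb 13 is Sun; Mar 13 is Sun; Apr 13 is Wed; May 13 is Fri ✓; Jun 13 is Mon; Jul 13 is Wed; Aug 13 is Sat; Sep 13 is Tue; Oct 13 is Thu; Nov 13 is Sun; Dec 13 is Tue.
Friday the 13ths: May.

1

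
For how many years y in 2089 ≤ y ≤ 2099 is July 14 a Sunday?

1

Day of week of July 14 in each year:
2089: Thu, 2090: Fri, 2091: Sat, 2092: Mon, 2093: Tue, 2094: Wed, 2095: Thu, 2096: Sat, 2097: Sun ✓, 2098: Mon, 2099: Tue
Sundays: 2097.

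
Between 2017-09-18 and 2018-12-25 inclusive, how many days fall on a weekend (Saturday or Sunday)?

2017-09-18 is a Monday.
The range spans 464 days (inclusive of both endpoints).
464 = 7 × 66 + 2, so there are 66 full weeks plus 2 extra days.
Each full week contributes 2 weekend days (Sat, Sun): 66 × 2 = 132.
The 2 extra days are Monday, Tuesday — none qualify.
Total: 132 + 0 = 132.

132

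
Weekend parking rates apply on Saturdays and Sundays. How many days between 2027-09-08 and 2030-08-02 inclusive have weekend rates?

2027-09-08 is a Wednesday.
From 2027-09-08 to 2030-08-02 is 1060 days inclusive.
1060 = 7 × 151 + 3, so there are 151 full weeks plus 3 extra days.
Each full week contributes 2 weekend days (Sat, Sun): 151 × 2 = 302.
The 3 extra days are Wednesday, Thursday, Friday — none qualify.
Total: 302 + 0 = 302.

302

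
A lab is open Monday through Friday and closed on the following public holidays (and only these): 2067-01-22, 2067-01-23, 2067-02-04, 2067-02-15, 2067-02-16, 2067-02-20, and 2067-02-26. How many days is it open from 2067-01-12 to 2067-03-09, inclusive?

2067-01-12 is a Wednesday.
From 2067-01-12 to 2067-03-09 is 57 days inclusive.
57 = 7 × 8 + 1, so there are 8 full weeks plus 1 extra day.
Each full week contributes 5 weekdays (Mon–Fri): 8 × 5 = 40.
The 1 extra day is Wednesday — 1 of them qualifies.
Total: 40 + 1 = 41.
Holidays: 2067-01-22 (Sat); 2067-01-23 (Sun); 2067-02-04 (Fri); 2067-02-15 (Tue); 2067-02-16 (Wed); 2067-02-20 (Sun); 2067-02-26 (Sat).
3 of the 7 holidays fall on weekdays; the rest are weekends and were already excluded.
Business days: 41 − 3 = 38.

38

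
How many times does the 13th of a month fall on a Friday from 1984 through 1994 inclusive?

20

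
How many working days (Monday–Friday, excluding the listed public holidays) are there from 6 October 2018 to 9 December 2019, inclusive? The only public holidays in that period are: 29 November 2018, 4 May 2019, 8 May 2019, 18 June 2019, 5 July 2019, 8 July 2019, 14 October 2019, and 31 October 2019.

299

6 October 2018 is a Saturday.
From 6 October 2018 to 9 December 2019 is 430 days inclusive.
430 = 7 × 61 + 3, so there are 61 full weeks plus 3 extra days.
Each full week contributes 5 weekdays (Mon–Fri): 61 × 5 = 305.
The 3 extra days are Sat, Sun, Mon — 1 of them qualifies.
Total: 305 + 1 = 306.
Holidays: 29 November 2018 (Thu); 4 May 2019 (Sat); 8 May 2019 (Wed); 18 June 2019 (Tue); 5 July 2019 (Fri); 8 July 2019 (Mon); 14 October 2019 (Mon); 31 October 2019 (Thu).
7 of the 8 holidays fall on weekdays; the rest are weekends and were already excluded.
Business days: 306 − 7 = 299.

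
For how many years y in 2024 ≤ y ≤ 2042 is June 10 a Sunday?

Day of week of June 10 in each year:
2024: Mon, 2025: Tue, 2026: Wed, 2027: Thu, 2028: Sat, 2029: Sun ✓, 2030: Mon, 2031: Tue, 2032: Thu, 2033: Fri, 2034: Sat, 2035: Sun ✓, 2036: Tue, 2037: Wed, 2038: Thu, 2039: Fri, 2040: Sun ✓, 2041: Mon, 2042: Tue
Sundays: 2029, 2035, 2040.

3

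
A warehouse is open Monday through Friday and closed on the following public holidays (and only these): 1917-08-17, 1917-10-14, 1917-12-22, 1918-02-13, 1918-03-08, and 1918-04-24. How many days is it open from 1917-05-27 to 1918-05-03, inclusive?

1917-05-27 is a Sunday.
That's 342 days from start to end, counting both.
342 = 7 × 48 + 6, so there are 48 full weeks plus 6 extra days.
Each full week contributes 5 weekdays (Mon–Fri): 48 × 5 = 240.
The 6 extra days are Sun, Mon, Tue, Wed, Thu, Fri — 5 of them qualify.
Total: 240 + 5 = 245.
Holidays: 1917-08-17 (Fri); 1917-10-14 (Sun); 1917-12-22 (Sat); 1918-02-13 (Wed); 1918-03-08 (Fri); 1918-04-24 (Wed).
4 of the 6 holidays fall on weekdays; the rest are weekends and were already excluded.
Business days: 245 − 4 = 241.

241 working days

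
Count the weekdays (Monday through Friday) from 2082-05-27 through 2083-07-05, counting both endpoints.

289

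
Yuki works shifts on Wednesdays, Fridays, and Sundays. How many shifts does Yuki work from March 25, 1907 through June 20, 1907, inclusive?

37

March 25, 1907 is a Monday.
From March 25, 1907 to June 20, 1907 is 88 days inclusive.
88 = 7 × 12 + 4, so there are 12 full weeks plus 4 extra days.
Each full week contributes 3 days from the set (Wed, Fri, Sun): 12 × 3 = 36.
The 4 extra days are Monday, Tuesday, Wednesday, Thursday — 1 of them qualifies.
Total: 36 + 1 = 37.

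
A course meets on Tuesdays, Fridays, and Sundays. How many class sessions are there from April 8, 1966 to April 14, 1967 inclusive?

160

April 8, 1966 is a Friday.
The range spans 372 days (inclusive of both endpoints).
372 = 7 × 53 + 1, so there are 53 full weeks plus 1 extra day.
Each full week contributes 3 days from the set (Tue, Fri, Sun): 53 × 3 = 159.
The 1 extra day is Fri — 1 of them qualifies.
Total: 159 + 1 = 160.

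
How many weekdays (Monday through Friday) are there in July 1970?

23 weekdays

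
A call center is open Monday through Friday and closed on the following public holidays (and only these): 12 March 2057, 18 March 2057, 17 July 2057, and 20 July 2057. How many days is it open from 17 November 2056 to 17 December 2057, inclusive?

17 November 2056 is a Friday.
From 17 November 2056 to 17 December 2057 is 396 days inclusive.
396 = 7 × 56 + 4, so there are 56 full weeks plus 4 extra days.
Each full week contributes 5 weekdays (Mon–Fri): 56 × 5 = 280.
The 4 extra days are Friday, Saturday, Sunday, Monday — 2 of them qualify.
Total: 280 + 2 = 282.
Holidays: 12 March 2057 (Mon); 18 March 2057 (Sun); 17 July 2057 (Tue); 20 July 2057 (Fri).
3 of the 4 holidays fall on weekdays; the rest are weekends and were already excluded.
Business days: 282 − 3 = 279.

279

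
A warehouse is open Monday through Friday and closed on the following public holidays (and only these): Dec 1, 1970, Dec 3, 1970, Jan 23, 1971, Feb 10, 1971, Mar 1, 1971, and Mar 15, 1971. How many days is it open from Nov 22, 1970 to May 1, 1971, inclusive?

Nov 22, 1970 is a Sunday.
The range spans 161 days (inclusive of both endpoints).
161 = 7 × 23, so the span is exactly 23 full weeks.
Each full week contributes 5 weekdays (Mon–Fri): 23 × 5 = 115.
Holidays: Dec 1, 1970 (Tue); Dec 3, 1970 (Thu); Jan 23, 1971 (Sat); Feb 10, 1971 (Wed); Mar 1, 1971 (Mon); Mar 15, 1971 (Mon).
5 of the 6 holidays fall on weekdays; the rest are weekends and were already excluded.
Business days: 115 − 5 = 110.

110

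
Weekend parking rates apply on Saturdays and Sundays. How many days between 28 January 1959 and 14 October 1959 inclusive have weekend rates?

74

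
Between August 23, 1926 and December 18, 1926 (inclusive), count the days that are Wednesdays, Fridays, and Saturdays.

51

August 23, 1926 is a Monday.
The range spans 118 days (inclusive of both endpoints).
118 = 7 × 16 + 6, so there are 16 full weeks plus 6 extra days.
Each full week contributes 3 days from the set (Wed, Fri, Sat): 16 × 3 = 48.
The 6 extra days are Mon, Tue, Wed, Thu, Fri, Sat — 3 of them qualify.
Total: 48 + 3 = 51.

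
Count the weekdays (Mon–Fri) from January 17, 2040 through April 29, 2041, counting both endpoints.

January 17, 2040 is a Tuesday.
That's 469 days from start to end, counting both.
469 = 7 × 67, so the span is exactly 67 full weeks.
Each full week contributes 5 weekdays (Mon–Fri): 67 × 5 = 335.
Total: 335.

335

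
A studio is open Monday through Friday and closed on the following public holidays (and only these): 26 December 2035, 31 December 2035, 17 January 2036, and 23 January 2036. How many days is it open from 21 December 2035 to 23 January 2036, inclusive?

20

21 December 2035 is a Friday.
That's 34 days from start to end, counting both.
34 = 7 × 4 + 6, so there are 4 full weeks plus 6 extra days.
Each full week contributes 5 weekdays (Mon–Fri): 4 × 5 = 20.
The 6 extra days are Fri, Sat, Sun, Mon, Tue, Wed — 4 of them qualify.
Total: 20 + 4 = 24.
Holidays: 26 December 2035 (Wed); 31 December 2035 (Mon); 17 January 2036 (Thu); 23 January 2036 (Wed).
All 4 holidays fall on weekdays, so subtract 4.
Business days: 24 − 4 = 20.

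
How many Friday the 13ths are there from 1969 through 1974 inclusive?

Friday-the-13ths by year:
1969: Jun
1970: Feb, Mar, Nov
1971: Aug
1972: Oct
1973: Apr, Jul
1974: Sep, Dec

10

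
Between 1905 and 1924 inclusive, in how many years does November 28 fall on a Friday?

Day of week of November 28 in each year:
1905: Tue, 1906: Wed, 1907: Thu, 1908: Sat, 1909: Sun, 1910: Mon, 1911: Tue, 1912: Thu, 1913: Fri ✓, 1914: Sat, 1915: Sun, 1916: Tue, 1917: Wed, 1918: Thu, 1919: Fri ✓, 1920: Sun, 1921: Mon, 1922: Tue, 1923: Wed, 1924: Fri ✓
Fridays: 1913, 1919, 1924.

3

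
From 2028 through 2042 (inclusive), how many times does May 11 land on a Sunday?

3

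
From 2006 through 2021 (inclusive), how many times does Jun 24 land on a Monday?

Day of week of June 24 in each year:
2006: Sat, 2007: Sun, 2008: Tue, 2009: Wed, 2010: Thu, 2011: Fri, 2012: Sun, 2013: Mon ✓, 2014: Tue, 2015: Wed, 2016: Fri, 2017: Sat, 2018: Sun, 2019: Mon ✓, 2020: Wed, 2021: Thu
Mondays: 2013, 2019.

2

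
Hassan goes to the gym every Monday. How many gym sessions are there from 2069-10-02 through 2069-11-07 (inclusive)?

2069-10-02 is a Wednesday.
From 2069-10-02 to 2069-11-07 is 37 days inclusive.
37 = 7 × 5 + 2, so there are 5 full weeks plus 2 extra days.
Each full week contributes one Monday: 5 so far.
The 2 extra days are Wed, Thu — none qualify.
Total: 5 + 0 = 5.

5 Mondays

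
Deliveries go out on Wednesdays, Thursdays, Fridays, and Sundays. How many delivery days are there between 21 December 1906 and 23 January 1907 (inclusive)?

19

21 December 1906 is a Friday.
That's 34 days from start to end, counting both.
34 = 7 × 4 + 6, so there are 4 full weeks plus 6 extra days.
Each full week contributes 4 days from the set (Wed, Thu, Fri, Sun): 4 × 4 = 16.
The 6 extra days are Fri, Sat, Sun, Mon, Tue, Wed — 3 of them qualify.
Total: 16 + 3 = 19.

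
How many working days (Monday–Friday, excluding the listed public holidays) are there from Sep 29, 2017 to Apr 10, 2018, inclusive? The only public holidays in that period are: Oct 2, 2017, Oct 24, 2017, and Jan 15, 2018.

Sep 29, 2017 is a Friday.
The range spans 194 days (inclusive of both endpoints).
194 = 7 × 27 + 5, so there are 27 full weeks plus 5 extra days.
Each full week contributes 5 weekdays (Mon–Fri): 27 × 5 = 135.
The 5 extra days are Fri, Sat, Sun, Mon, Tue — 3 of them qualify.
Total: 135 + 3 = 138.
Holidays: Oct 2, 2017 (Mon); Oct 24, 2017 (Tue); Jan 15, 2018 (Mon).
All 3 holidays fall on weekdays, so subtract 3.
Business days: 138 − 3 = 135.

135 working days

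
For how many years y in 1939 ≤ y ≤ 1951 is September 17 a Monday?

Day of week of September 17 in each year:
1939: Sun, 1940: Tue, 1941: Wed, 1942: Thu, 1943: Fri, 1944: Sun, 1945: Mon ✓, 1946: Tue, 1947: Wed, 1948: Fri, 1949: Sat, 1950: Sun, 1951: Mon ✓
Mondays: 1945, 1951.

2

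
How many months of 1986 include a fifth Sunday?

4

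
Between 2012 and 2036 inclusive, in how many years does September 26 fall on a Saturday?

Day of week of September 26 in each year:
2012: Wed, 2013: Thu, 2014: Fri, 2015: Sat ✓, 2016: Mon, 2017: Tue, 2018: Wed, 2019: Thu, 2020: Sat ✓, 2021: Sun, 2022: Mon, 2023: Tue, 2024: Thu, 2025: Fri, 2026: Sat ✓, 2027: Sun, 2028: Tue, 2029: Wed, 2030: Thu, 2031: Fri, 2032: Sun, 2033: Mon, 2034: Tue, 2035: Wed, 2036: Fri
Saturdays: 2015, 2020, 2026.

3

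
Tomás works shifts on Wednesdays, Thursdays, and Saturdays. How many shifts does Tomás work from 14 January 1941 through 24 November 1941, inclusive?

14 January 1941 is a Tuesday.
That's 315 days from start to end, counting both.
315 = 7 × 45, so the span is exactly 45 full weeks.
Each full week contributes 3 days from the set (Wed, Thu, Sat): 45 × 3 = 135.
Total: 135.

135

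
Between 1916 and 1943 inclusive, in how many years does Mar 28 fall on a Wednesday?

Day of week of March 28 in each year:
1916: Tue, 1917: Wed ✓, 1918: Thu, 1919: Fri, 1920: Sun, 1921: Mon, 1922: Tue, 1923: Wed ✓, 1924: Fri, 1925: Sat, 1926: Sun, 1927: Mon, 1928: Wed ✓, 1929: Thu, 1930: Fri, 1931: Sat, 1932: Mon, 1933: Tue, 1934: Wed ✓, 1935: Thu, 1936: Sat, 1937: Sun, 1938: Mon, 1939: Tue, 1940: Thu, 1941: Fri, 1942: Sat, 1943: Sun
Wednesdays: 1917, 1923, 1928, 1934.

4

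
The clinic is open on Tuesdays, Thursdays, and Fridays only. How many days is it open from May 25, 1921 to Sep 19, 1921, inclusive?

50

May 25, 1921 is a Wednesday.
The range spans 118 days (inclusive of both endpoints).
118 = 7 × 16 + 6, so there are 16 full weeks plus 6 extra days.
Each full week contributes 3 days from the set (Tue, Thu, Fri): 16 × 3 = 48.
The 6 extra days are Wed, Thu, Fri, Sat, Sun, Mon — 2 of them qualify.
Total: 48 + 2 = 50.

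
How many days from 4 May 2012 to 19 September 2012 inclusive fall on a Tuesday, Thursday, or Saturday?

59

4 May 2012 is a Friday.
That's 139 days from start to end, counting both.
139 = 7 × 19 + 6, so there are 19 full weeks plus 6 extra days.
Each full week contributes 3 days from the set (Tue, Thu, Sat): 19 × 3 = 57.
The 6 extra days are Friday, Saturday, Sunday, Monday, Tuesday, Wednesday — 2 of them qualify.
Total: 57 + 2 = 59.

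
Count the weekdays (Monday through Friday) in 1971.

Jan 1, 1971 is a Friday.
The range spans 365 days (inclusive of both endpoints).
365 = 7 × 52 + 1, so there are 52 full weeks plus 1 extra day.
Each full week contributes 5 weekdays (Mon–Fri): 52 × 5 = 260.
The 1 extra day is Fri — 1 of them qualifies.
Total: 260 + 1 = 261.

261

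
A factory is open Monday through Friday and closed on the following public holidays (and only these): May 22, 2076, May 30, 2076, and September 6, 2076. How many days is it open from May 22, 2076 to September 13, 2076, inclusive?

80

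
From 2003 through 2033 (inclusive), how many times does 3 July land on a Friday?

Day of week of July 3 in each year:
2003: Thu, 2004: Sat, 2005: Sun, 2006: Mon, 2007: Tue, 2008: Thu, 2009: Fri ✓, 2010: Sat, 2011: Sun, 2012: Tue, 2013: Wed, 2014: Thu, 2015: Fri ✓, 2016: Sun, 2017: Mon, 2018: Tue, 2019: Wed, 2020: Fri ✓, 2021: Sat, 2022: Sun, 2023: Mon, 2024: Wed, 2025: Thu, 2026: Fri ✓, 2027: Sat, 2028: Mon, 2029: Tue, 2030: Wed, 2031: Thu, 2032: Sat, 2033: Sun
Fridays: 2009, 2015, 2020, 2026.

4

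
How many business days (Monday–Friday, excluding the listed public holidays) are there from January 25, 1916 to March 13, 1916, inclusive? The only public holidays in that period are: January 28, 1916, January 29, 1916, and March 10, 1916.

33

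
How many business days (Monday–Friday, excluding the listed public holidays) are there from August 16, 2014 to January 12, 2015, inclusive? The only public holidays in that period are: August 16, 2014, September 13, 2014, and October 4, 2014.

August 16, 2014 is a Saturday.
That's 150 days from start to end, counting both.
150 = 7 × 21 + 3, so there are 21 full weeks plus 3 extra days.
Each full week contributes 5 weekdays (Mon–Fri): 21 × 5 = 105.
The 3 extra days are Saturday, Sunday, Monday — 1 of them qualifies.
Total: 105 + 1 = 106.
Holidays: August 16, 2014 (Sat); September 13, 2014 (Sat); October 4, 2014 (Sat).
None of the 3 holidays fall on a weekday, so nothing to subtract.
Business days: 106 − 0 = 106.

106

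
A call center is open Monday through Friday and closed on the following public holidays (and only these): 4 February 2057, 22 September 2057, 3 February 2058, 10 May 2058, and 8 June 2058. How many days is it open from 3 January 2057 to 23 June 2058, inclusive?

3 January 2057 is a Wednesday.
That's 537 days from start to end, counting both.
537 = 7 × 76 + 5, so there are 76 full weeks plus 5 extra days.
Each full week contributes 5 weekdays (Mon–Fri): 76 × 5 = 380.
The 5 extra days are Wednesday, Thursday, Friday, Saturday, Sunday — 3 of them qualify.
Total: 380 + 3 = 383.
Holidays: 4 February 2057 (Sun); 22 September 2057 (Sat); 3 February 2058 (Sun); 10 May 2058 (Fri); 8 June 2058 (Sat).
1 of the 5 holidays fall on weekdays; the rest are weekends and were already excluded.
Business days: 383 − 1 = 382.

382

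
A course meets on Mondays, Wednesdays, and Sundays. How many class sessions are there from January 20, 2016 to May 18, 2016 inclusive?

January 20, 2016 is a Wednesday.
That's 120 days from start to end, counting both.
120 = 7 × 17 + 1, so there are 17 full weeks plus 1 extra day.
Each full week contributes 3 days from the set (Mon, Wed, Sun): 17 × 3 = 51.
The 1 extra day is Wednesday — 1 of them qualifies.
Total: 51 + 1 = 52.

52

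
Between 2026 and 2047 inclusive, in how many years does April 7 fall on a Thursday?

Day of week of April 7 in each year:
2026: Tue, 2027: Wed, 2028: Fri, 2029: Sat, 2030: Sun, 2031: Mon, 2032: Wed, 2033: Thu ✓, 2034: Fri, 2035: Sat, 2036: Mon, 2037: Tue, 2038: Wed, 2039: Thu ✓, 2040: Sat, 2041: Sun, 2042: Mon, 2043: Tue, 2044: Thu ✓, 2045: Fri, 2046: Sat, 2047: Sun
Thursdays: 2033, 2039, 2044.

3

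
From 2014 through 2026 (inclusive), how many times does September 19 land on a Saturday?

3

Day of week of September 19 in each year:
2014: Fri, 2015: Sat ✓, 2016: Mon, 2017: Tue, 2018: Wed, 2019: Thu, 2020: Sat ✓, 2021: Sun, 2022: Mon, 2023: Tue, 2024: Thu, 2025: Fri, 2026: Sat ✓
Saturdays: 2015, 2020, 2026.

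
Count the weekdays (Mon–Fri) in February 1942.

1 February 1942 is a Sunday.
The range spans 28 days (inclusive of both endpoints).
28 = 7 × 4, so the span is exactly 4 full weeks.
Each full week contributes 5 weekdays (Mon–Fri): 4 × 5 = 20.

20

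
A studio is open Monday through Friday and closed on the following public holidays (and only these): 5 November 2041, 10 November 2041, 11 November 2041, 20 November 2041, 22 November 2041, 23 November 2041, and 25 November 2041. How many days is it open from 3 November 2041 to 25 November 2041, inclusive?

3 November 2041 is a Sunday.
From 3 November 2041 to 25 November 2041 is 23 days inclusive.
23 = 7 × 3 + 2, so there are 3 full weeks plus 2 extra days.
Each full week contributes 5 weekdays (Mon–Fri): 3 × 5 = 15.
The 2 extra days are Sunday, Monday — 1 of them qualifies.
Total: 15 + 1 = 16.
Holidays: 5 November 2041 (Tue); 10 November 2041 (Sun); 11 November 2041 (Mon); 20 November 2041 (Wed); 22 November 2041 (Fri); 23 November 2041 (Sat); 25 November 2041 (Mon).
5 of the 7 holidays fall on weekdays; the rest are weekends and were already excluded.
Business days: 16 − 5 = 11.

11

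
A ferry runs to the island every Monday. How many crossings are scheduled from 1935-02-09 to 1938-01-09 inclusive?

152

1935-02-09 is a Saturday.
From 1935-02-09 to 1938-01-09 is 1066 days inclusive.
1066 = 7 × 152 + 2, so there are 152 full weeks plus 2 extra days.
Each full week contributes one Monday: 152 so far.
The 2 extra days are Sat, Sun — none qualify.
Total: 152 + 0 = 152.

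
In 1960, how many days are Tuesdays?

1960-01-01 is a Friday.
From 1960-01-01 to 1960-12-31 is 366 days inclusive.
366 = 7 × 52 + 2, so there are 52 full weeks plus 2 extra days.
Each full week contributes one Tuesday: 52 so far.
The 2 extra days are Fri, Sat — none qualify.
Total: 52 + 0 = 52.

52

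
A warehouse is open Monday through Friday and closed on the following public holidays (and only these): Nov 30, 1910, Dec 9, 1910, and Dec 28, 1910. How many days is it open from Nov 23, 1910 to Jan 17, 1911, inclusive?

Nov 23, 1910 is a Wednesday.
From Nov 23, 1910 to Jan 17, 1911 is 56 days inclusive.
56 = 7 × 8, so the span is exactly 8 full weeks.
Each full week contributes 5 weekdays (Mon–Fri): 8 × 5 = 40.
Total: 40.
Holidays: Nov 30, 1910 (Wed); Dec 9, 1910 (Fri); Dec 28, 1910 (Wed).
All 3 holidays fall on weekdays, so subtract 3.
Business days: 40 − 3 = 37.

37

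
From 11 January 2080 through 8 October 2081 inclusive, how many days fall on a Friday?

11 January 2080 is a Thursday.
From 11 January 2080 to 8 October 2081 is 637 days inclusive.
637 = 7 × 91, so the span is exactly 91 full weeks.
Each full week contributes one Friday: 91 so far.

91 Fridays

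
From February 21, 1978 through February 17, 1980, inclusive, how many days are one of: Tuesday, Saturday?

February 21, 1978 is a Tuesday.
From February 21, 1978 to February 17, 1980 is 727 days inclusive.
727 = 7 × 103 + 6, so there are 103 full weeks plus 6 extra days.
Each full week contributes 2 days from the set (Tue, Sat): 103 × 2 = 206.
The 6 extra days are Tuesday, Wednesday, Thursday, Friday, Saturday, Sunday — 2 of them qualify.
Total: 206 + 2 = 208.

208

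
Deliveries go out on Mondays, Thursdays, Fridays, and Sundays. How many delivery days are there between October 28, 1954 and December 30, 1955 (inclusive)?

246

October 28, 1954 is a Thursday.
The range spans 429 days (inclusive of both endpoints).
429 = 7 × 61 + 2, so there are 61 full weeks plus 2 extra days.
Each full week contributes 4 days from the set (Mon, Thu, Fri, Sun): 61 × 4 = 244.
The 2 extra days are Thu, Fri — 2 of them qualify.
Total: 244 + 2 = 246.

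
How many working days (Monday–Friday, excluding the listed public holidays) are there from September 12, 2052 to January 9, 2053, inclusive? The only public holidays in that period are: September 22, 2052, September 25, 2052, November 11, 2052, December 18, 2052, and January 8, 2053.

82 working days

September 12, 2052 is a Thursday.
From September 12, 2052 to January 9, 2053 is 120 days inclusive.
120 = 7 × 17 + 1, so there are 17 full weeks plus 1 extra day.
Each full week contributes 5 weekdays (Mon–Fri): 17 × 5 = 85.
The 1 extra day is Thu — 1 of them qualifies.
Total: 85 + 1 = 86.
Holidays: September 22, 2052 (Sun); September 25, 2052 (Wed); November 11, 2052 (Mon); December 18, 2052 (Wed); January 8, 2053 (Wed).
4 of the 5 holidays fall on weekdays; the rest are weekends and were already excluded.
Business days: 86 − 4 = 82.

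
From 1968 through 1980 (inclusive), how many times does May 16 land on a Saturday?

1

Day of week of May 16 in each year:
1968: Thu, 1969: Fri, 1970: Sat ✓, 1971: Sun, 1972: Tue, 1973: Wed, 1974: Thu, 1975: Fri, 1976: Sun, 1977: Mon, 1978: Tue, 1979: Wed, 1980: Fri
Saturdays: 1970.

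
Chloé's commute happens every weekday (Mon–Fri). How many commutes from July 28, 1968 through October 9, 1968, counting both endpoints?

53

July 28, 1968 is a Sunday.
That's 74 days from start to end, counting both.
74 = 7 × 10 + 4, so there are 10 full weeks plus 4 extra days.
Each full week contributes 5 weekdays (Mon–Fri): 10 × 5 = 50.
The 4 extra days are Sun, Mon, Tue, Wed — 3 of them qualify.
Total: 50 + 3 = 53.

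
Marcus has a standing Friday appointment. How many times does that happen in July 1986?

Jul 1, 1986 is a Tuesday.
The range spans 31 days (inclusive of both endpoints).
31 = 7 × 4 + 3, so there are 4 full weeks plus 3 extra days.
Each full week contributes one Friday: 4 so far.
The 3 extra days are Tuesday, Wednesday, Thursday — none qualify.
Total: 4 + 0 = 4.

4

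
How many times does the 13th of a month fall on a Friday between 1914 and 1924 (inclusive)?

18

Friday-the-13ths by year:
1914: Feb, Mar, Nov
1915: Aug
1916: Oct
1917: Apr, Jul
1918: Sep, Dec
1919: Jun
1920: Feb, Aug
1921: May
1922: Jan, Oct
1923: Apr, Jul
1924: Jun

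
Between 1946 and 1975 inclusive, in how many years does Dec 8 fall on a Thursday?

Day of week of December 8 in each year:
1946: Sun, 1947: Mon, 1948: Wed, 1949: Thu ✓, 1950: Fri, 1951: Sat, 1952: Mon, 1953: Tue, 1954: Wed, 1955: Thu ✓, 1956: Sat, 1957: Sun, 1958: Mon, 1959: Tue, 1960: Thu ✓, 1961: Fri, 1962: Sat, 1963: Sun, 1964: Tue, 1965: Wed, 1966: Thu ✓, 1967: Fri, 1968: Sun, 1969: Mon, 1970: Tue, 1971: Wed, 1972: Fri, 1973: Sat, 1974: Sun, 1975: Mon
Thursdays: 1949, 1955, 1960, 1966.

4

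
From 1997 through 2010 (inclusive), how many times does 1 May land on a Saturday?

3

Day of week of May 1 in each year:
1997: Thu, 1998: Fri, 1999: Sat ✓, 2000: Mon, 2001: Tue, 2002: Wed, 2003: Thu, 2004: Sat ✓, 2005: Sun, 2006: Mon, 2007: Tue, 2008: Thu, 2009: Fri, 2010: Sat ✓
Saturdays: 1999, 2004, 2010.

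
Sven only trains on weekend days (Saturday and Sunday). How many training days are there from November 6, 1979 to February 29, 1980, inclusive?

November 6, 1979 is a Tuesday.
That's 116 days from start to end, counting both.
116 = 7 × 16 + 4, so there are 16 full weeks plus 4 extra days.
Each full week contributes 2 weekend days (Sat, Sun): 16 × 2 = 32.
The 4 extra days are Tue, Wed, Thu, Fri — none qualify.
Total: 32 + 0 = 32.

32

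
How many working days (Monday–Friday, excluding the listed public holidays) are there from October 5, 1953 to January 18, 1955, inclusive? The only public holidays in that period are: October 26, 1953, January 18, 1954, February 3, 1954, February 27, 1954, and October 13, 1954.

October 5, 1953 is a Monday.
From October 5, 1953 to January 18, 1955 is 471 days inclusive.
471 = 7 × 67 + 2, so there are 67 full weeks plus 2 extra days.
Each full week contributes 5 weekdays (Mon–Fri): 67 × 5 = 335.
The 2 extra days are Monday, Tuesday — 2 of them qualify.
Total: 335 + 2 = 337.
Holidays: October 26, 1953 (Mon); January 18, 1954 (Mon); February 3, 1954 (Wed); February 27, 1954 (Sat); October 13, 1954 (Wed).
4 of the 5 holidays fall on weekdays; the rest are weekends and were already excluded.
Business days: 337 − 4 = 333.

333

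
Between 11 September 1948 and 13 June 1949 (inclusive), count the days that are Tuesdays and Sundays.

79

11 September 1948 is a Saturday.
From 11 September 1948 to 13 June 1949 is 276 days inclusive.
276 = 7 × 39 + 3, so there are 39 full weeks plus 3 extra days.
Each full week contributes 2 days from the set (Tue, Sun): 39 × 2 = 78.
The 3 extra days are Saturday, Sunday, Monday — 1 of them qualifies.
Total: 78 + 1 = 79.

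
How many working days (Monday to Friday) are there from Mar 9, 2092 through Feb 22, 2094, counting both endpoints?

511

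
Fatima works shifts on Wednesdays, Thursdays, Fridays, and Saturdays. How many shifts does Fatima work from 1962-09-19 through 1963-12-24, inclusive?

264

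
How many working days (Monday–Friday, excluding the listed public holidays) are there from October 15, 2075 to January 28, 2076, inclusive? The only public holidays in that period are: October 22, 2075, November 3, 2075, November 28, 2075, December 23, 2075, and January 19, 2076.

73 working days

October 15, 2075 is a Tuesday.
That's 106 days from start to end, counting both.
106 = 7 × 15 + 1, so there are 15 full weeks plus 1 extra day.
Each full week contributes 5 weekdays (Mon–Fri): 15 × 5 = 75.
The 1 extra day is Tuesday — 1 of them qualifies.
Total: 75 + 1 = 76.
Holidays: October 22, 2075 (Tue); November 3, 2075 (Sun); November 28, 2075 (Thu); December 23, 2075 (Mon); January 19, 2076 (Sun).
3 of the 5 holidays fall on weekdays; the rest are weekends and were already excluded.
Business days: 76 − 3 = 73.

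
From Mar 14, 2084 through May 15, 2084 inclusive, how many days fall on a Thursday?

9 Thursdays

Mar 14, 2084 is a Tuesday.
From Mar 14, 2084 to May 15, 2084 is 63 days inclusive.
63 = 7 × 9, so the span is exactly 9 full weeks.
Each full week contributes one Thursday: 9 so far.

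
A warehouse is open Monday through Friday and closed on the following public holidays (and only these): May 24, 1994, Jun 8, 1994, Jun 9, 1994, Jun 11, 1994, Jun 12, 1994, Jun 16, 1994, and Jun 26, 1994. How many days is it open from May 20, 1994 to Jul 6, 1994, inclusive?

30

May 20, 1994 is a Friday.
The range spans 48 days (inclusive of both endpoints).
48 = 7 × 6 + 6, so there are 6 full weeks plus 6 extra days.
Each full week contributes 5 weekdays (Mon–Fri): 6 × 5 = 30.
The 6 extra days are Fri, Sat, Sun, Mon, Tue, Wed — 4 of them qualify.
Total: 30 + 4 = 34.
Holidays: May 24, 1994 (Tue); Jun 8, 1994 (Wed); Jun 9, 1994 (Thu); Jun 11, 1994 (Sat); Jun 12, 1994 (Sun); Jun 16, 1994 (Thu); Jun 26, 1994 (Sun).
4 of the 7 holidays fall on weekdays; the rest are weekends and were already excluded.
Business days: 34 − 4 = 30.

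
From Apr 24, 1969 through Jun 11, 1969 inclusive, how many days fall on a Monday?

7 Mondays

Apr 24, 1969 is a Thursday.
That's 49 days from start to end, counting both.
49 = 7 × 7, so the span is exactly 7 full weeks.
Each full week contributes one Monday: 7 so far.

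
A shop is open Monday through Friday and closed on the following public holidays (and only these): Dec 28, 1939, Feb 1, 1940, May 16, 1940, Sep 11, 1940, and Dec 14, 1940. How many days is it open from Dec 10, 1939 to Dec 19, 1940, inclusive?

265

Dec 10, 1939 is a Sunday.
The range spans 376 days (inclusive of both endpoints).
376 = 7 × 53 + 5, so there are 53 full weeks plus 5 extra days.
Each full week contributes 5 weekdays (Mon–Fri): 53 × 5 = 265.
The 5 extra days are Sun, Mon, Tue, Wed, Thu — 4 of them qualify.
Total: 265 + 4 = 269.
Holidays: Dec 28, 1939 (Thu); Feb 1, 1940 (Thu); May 16, 1940 (Thu); Sep 11, 1940 (Wed); Dec 14, 1940 (Sat).
4 of the 5 holidays fall on weekdays; the rest are weekends and were already excluded.
Business days: 269 − 4 = 265.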